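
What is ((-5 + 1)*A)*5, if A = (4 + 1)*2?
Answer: -200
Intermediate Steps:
A = 10 (A = 5*2 = 10)
((-5 + 1)*A)*5 = ((-5 + 1)*10)*5 = -4*10*5 = -40*5 = -200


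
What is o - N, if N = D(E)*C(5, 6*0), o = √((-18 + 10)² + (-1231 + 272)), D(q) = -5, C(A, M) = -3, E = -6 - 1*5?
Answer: -15 + I*√895 ≈ -15.0 + 29.917*I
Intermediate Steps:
E = -11 (E = -6 - 5 = -11)
o = I*√895 (o = √((-8)² - 959) = √(64 - 959) = √(-895) = I*√895 ≈ 29.917*I)
N = 15 (N = -5*(-3) = 15)
o - N = I*√895 - 1*15 = I*√895 - 15 = -15 + I*√895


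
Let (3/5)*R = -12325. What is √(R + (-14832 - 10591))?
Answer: I*√413682/3 ≈ 214.39*I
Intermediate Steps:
R = -61625/3 (R = (5/3)*(-12325) = -61625/3 ≈ -20542.)
√(R + (-14832 - 10591)) = √(-61625/3 + (-14832 - 10591)) = √(-61625/3 - 25423) = √(-137894/3) = I*√413682/3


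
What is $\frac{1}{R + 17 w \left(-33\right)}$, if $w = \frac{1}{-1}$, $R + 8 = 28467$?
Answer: $\frac{1}{29020} \approx 3.4459 \cdot 10^{-5}$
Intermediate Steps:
$R = 28459$ ($R = -8 + 28467 = 28459$)
$w = -1$
$\frac{1}{R + 17 w \left(-33\right)} = \frac{1}{28459 + 17 \left(-1\right) \left(-33\right)} = \frac{1}{28459 - -561} = \frac{1}{28459 + 561} = \frac{1}{29020}$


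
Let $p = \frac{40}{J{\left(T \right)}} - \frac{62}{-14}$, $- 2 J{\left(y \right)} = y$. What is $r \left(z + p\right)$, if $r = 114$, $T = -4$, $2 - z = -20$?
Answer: $\frac{37050}{7} \approx 5292.9$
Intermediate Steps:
$z = 22$ ($z = 2 - -20 = 2 + 20 = 22$)
$J{\left(y \right)} = - \frac{y}{2}$
$p = \frac{171}{7}$ ($p = \frac{40}{\left(- \frac{1}{2}\right) \left(-4\right)} - \frac{62}{-14} = \frac{40}{2} - - \frac{31}{7} = 40 \cdot \frac{1}{2} + \frac{31}{7} = 20 + \frac{31}{7} = \frac{171}{7} \approx 24.429$)
$r \left(z + p\right) = 114 \left(22 + \frac{171}{7}\right) = 114 \cdot \frac{325}{7} = \frac{37050}{7}$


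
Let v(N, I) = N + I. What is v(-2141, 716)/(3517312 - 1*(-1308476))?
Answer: -475/1608596 ≈ -0.00029529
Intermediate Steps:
v(N, I) = I + N
v(-2141, 716)/(3517312 - 1*(-1308476)) = (716 - 2141)/(3517312 - 1*(-1308476)) = -1425/(3517312 + 1308476) = -1425/4825788 = -1425*1/4825788 = -475/1608596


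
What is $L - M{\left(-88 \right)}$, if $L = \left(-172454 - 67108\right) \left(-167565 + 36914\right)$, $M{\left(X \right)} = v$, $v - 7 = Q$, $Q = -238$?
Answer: $31299015093$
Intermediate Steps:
$v = -231$ ($v = 7 - 238 = -231$)
$M{\left(X \right)} = -231$
$L = 31299014862$ ($L = \left(-239562\right) \left(-130651\right) = 31299014862$)
$L - M{\left(-88 \right)} = 31299014862 - -231 = 31299014862 + 231 = 31299015093$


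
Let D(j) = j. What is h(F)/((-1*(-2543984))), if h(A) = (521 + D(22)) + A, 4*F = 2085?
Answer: 4257/10175936 ≈ 0.00041834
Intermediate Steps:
F = 2085/4 (F = (¼)*2085 = 2085/4 ≈ 521.25)
h(A) = 543 + A (h(A) = (521 + 22) + A = 543 + A)
h(F)/((-1*(-2543984))) = (543 + 2085/4)/((-1*(-2543984))) = (4257/4)/2543984 = (4257/4)*(1/2543984) = 4257/10175936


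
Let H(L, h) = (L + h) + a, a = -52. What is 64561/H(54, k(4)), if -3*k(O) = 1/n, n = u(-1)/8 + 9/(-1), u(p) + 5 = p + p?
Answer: 15300957/482 ≈ 31745.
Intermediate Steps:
u(p) = -5 + 2*p (u(p) = -5 + (p + p) = -5 + 2*p)
n = -79/8 (n = (-5 + 2*(-1))/8 + 9/(-1) = (-5 - 2)*(⅛) + 9*(-1) = -7*⅛ - 9 = -7/8 - 9 = -79/8 ≈ -9.8750)
k(O) = 8/237 (k(O) = -1/(3*(-79/8)) = -⅓*(-8/79) = 8/237)
H(L, h) = -52 + L + h (H(L, h) = (L + h) - 52 = -52 + L + h)
64561/H(54, k(4)) = 64561/(-52 + 54 + 8/237) = 64561/(482/237) = 64561*(237/482) = 15300957/482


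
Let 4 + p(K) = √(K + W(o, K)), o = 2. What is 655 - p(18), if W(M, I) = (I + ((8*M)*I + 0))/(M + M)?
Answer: 659 - 3*√42/2 ≈ 649.28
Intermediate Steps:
W(M, I) = (I + 8*I*M)/(2*M) (W(M, I) = (I + (8*I*M + 0))/((2*M)) = (I + 8*I*M)*(1/(2*M)) = (I + 8*I*M)/(2*M))
p(K) = -4 + √21*√K/2 (p(K) = -4 + √(K + (4*K + (½)*K/2)) = -4 + √(K + (4*K + (½)*K*(½))) = -4 + √(K + (4*K + K/4)) = -4 + √(K + 17*K/4) = -4 + √(21*K/4) = -4 + √21*√K/2)
655 - p(18) = 655 - (-4 + √21*√18/2) = 655 - (-4 + √21*(3*√2)/2) = 655 - (-4 + 3*√42/2) = 655 + (4 - 3*√42/2) = 659 - 3*√42/2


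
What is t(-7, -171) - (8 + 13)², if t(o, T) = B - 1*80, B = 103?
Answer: -418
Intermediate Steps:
t(o, T) = 23 (t(o, T) = 103 - 1*80 = 103 - 80 = 23)
t(-7, -171) - (8 + 13)² = 23 - (8 + 13)² = 23 - 1*21² = 23 - 1*441 = 23 - 441 = -418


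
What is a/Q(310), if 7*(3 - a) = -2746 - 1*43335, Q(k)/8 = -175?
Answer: -3293/700 ≈ -4.7043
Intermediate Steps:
Q(k) = -1400 (Q(k) = 8*(-175) = -1400)
a = 6586 (a = 3 - (-2746 - 1*43335)/7 = 3 - (-2746 - 43335)/7 = 3 - ⅐*(-46081) = 3 + 6583 = 6586)
a/Q(310) = 6586/(-1400) = 6586*(-1/1400) = -3293/700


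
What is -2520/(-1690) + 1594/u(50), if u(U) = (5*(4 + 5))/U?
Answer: 2696128/1521 ≈ 1772.6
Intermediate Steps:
u(U) = 45/U (u(U) = (5*9)/U = 45/U)
-2520/(-1690) + 1594/u(50) = -2520/(-1690) + 1594/((45/50)) = -2520*(-1/1690) + 1594/((45*(1/50))) = 252/169 + 1594/(9/10) = 252/169 + 1594*(10/9) = 252/169 + 15940/9 = 2696128/1521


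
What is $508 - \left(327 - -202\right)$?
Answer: $-21$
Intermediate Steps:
$508 - \left(327 - -202\right) = 508 - \left(327 + 202\right) = 508 - 529 = -21$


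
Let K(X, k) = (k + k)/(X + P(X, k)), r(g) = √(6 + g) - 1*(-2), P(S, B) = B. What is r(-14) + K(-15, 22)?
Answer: 58/7 + 2*I*√2 ≈ 8.2857 + 2.8284*I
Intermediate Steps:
r(g) = 2 + √(6 + g) (r(g) = √(6 + g) + 2 = 2 + √(6 + g))
K(X, k) = 2*k/(X + k) (K(X, k) = (k + k)/(X + k) = (2*k)/(X + k) = 2*k/(X + k))
r(-14) + K(-15, 22) = (2 + √(6 - 14)) + 2*22/(-15 + 22) = (2 + √(-8)) + 2*22/7 = (2 + 2*I*√2) + 2*22*(⅐) = (2 + 2*I*√2) + 44/7 = 58/7 + 2*I*√2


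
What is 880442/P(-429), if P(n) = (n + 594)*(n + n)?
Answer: -440221/70785 ≈ -6.2191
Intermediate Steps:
P(n) = 2*n*(594 + n) (P(n) = (594 + n)*(2*n) = 2*n*(594 + n))
880442/P(-429) = 880442/((2*(-429)*(594 - 429))) = 880442/((2*(-429)*165)) = 880442/(-141570) = 880442*(-1/141570) = -440221/70785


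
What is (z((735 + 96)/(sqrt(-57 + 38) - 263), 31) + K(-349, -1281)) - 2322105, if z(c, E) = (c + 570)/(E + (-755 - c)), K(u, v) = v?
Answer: -83527880647855149/35950914905 + 127974*I*sqrt(19)/35950914905 ≈ -2.3234e+6 + 1.5516e-5*I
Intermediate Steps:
z(c, E) = (570 + c)/(-755 + E - c)
(z((735 + 96)/(sqrt(-57 + 38) - 263), 31) + K(-349, -1281)) - 2322105 = ((-570 - (735 + 96)/(sqrt(-57 + 38) - 263))/(755 + (735 + 96)/(sqrt(-57 + 38) - 263) - 1*31) - 1281) - 2322105 = ((-570 - 831/(sqrt(-19) - 263))/(755 + 831/(sqrt(-19) - 263) - 31) - 1281) - 2322105 = ((-570 - 831/(I*sqrt(19) - 263))/(755 + 831/(I*sqrt(19) - 263) - 31) - 1281) - 2322105 = ((-570 - 831/(-263 + I*sqrt(19)))/(755 + 831/(-263 + I*sqrt(19)) - 31) - 1281) - 2322105 = ((-570 - 831/(-263 + I*sqrt(19)))/(724 + 831/(-263 + I*sqrt(19))) - 1281) - 2322105 = (-1281 + (-570 - 831/(-263 + I*sqrt(19)))/(724 + 831/(-263 + I*sqrt(19)))) - 2322105 = -2323386 + (-570 - 831/(-263 + I*sqrt(19)))/(724 + 831/(-263 + I*sqrt(19)))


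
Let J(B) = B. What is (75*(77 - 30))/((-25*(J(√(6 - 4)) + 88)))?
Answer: -6204/3871 + 141*√2/7742 ≈ -1.5769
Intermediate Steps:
(75*(77 - 30))/((-25*(J(√(6 - 4)) + 88))) = (75*(77 - 30))/((-25*(√(6 - 4) + 88))) = (75*47)/((-25*(√2 + 88))) = 3525/((-25*(88 + √2))) = 3525/(-2200 - 25*√2)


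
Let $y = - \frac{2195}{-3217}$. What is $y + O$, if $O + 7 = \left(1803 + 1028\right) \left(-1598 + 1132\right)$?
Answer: $- \frac{4244034706}{3217} \approx -1.3193 \cdot 10^{6}$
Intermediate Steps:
$O = -1319253$ ($O = -7 + \left(1803 + 1028\right) \left(-1598 + 1132\right) = -7 + 2831 \left(-466\right) = -7 - 1319246 = -1319253$)
$y = \frac{2195}{3217}$ ($y = \left(-2195\right) \left(- \frac{1}{3217}\right) = \frac{2195}{3217} \approx 0.68231$)
$y + O = \frac{2195}{3217} - 1319253 = - \frac{4244034706}{3217}$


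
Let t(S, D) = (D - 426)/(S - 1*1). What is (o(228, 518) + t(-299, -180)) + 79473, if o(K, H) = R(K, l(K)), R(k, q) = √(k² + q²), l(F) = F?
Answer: 3973751/50 + 228*√2 ≈ 79798.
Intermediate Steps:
t(S, D) = (-426 + D)/(-1 + S) (t(S, D) = (-426 + D)/(S - 1) = (-426 + D)/(-1 + S))
o(K, H) = √2*√(K²) (o(K, H) = √(K² + K²) = √(2*K²) = √2*√(K²))
(o(228, 518) + t(-299, -180)) + 79473 = (√2*√(228²) + (-426 - 180)/(-1 - 299)) + 79473 = (√2*√51984 - 606/(-300)) + 79473 = (√2*228 - 1/300*(-606)) + 79473 = (228*√2 + 101/50) + 79473 = (101/50 + 228*√2) + 79473 = 3973751/50 + 228*√2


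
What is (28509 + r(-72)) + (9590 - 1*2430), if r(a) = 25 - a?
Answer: 35766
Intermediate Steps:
(28509 + r(-72)) + (9590 - 1*2430) = (28509 + (25 - 1*(-72))) + (9590 - 1*2430) = (28509 + (25 + 72)) + (9590 - 2430) = (28509 + 97) + 7160 = 28606 + 7160 = 35766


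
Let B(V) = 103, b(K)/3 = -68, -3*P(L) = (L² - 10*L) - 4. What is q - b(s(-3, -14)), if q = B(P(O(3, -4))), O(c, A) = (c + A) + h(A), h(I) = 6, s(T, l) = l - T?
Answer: 307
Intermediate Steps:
O(c, A) = 6 + A + c (O(c, A) = (c + A) + 6 = (A + c) + 6 = 6 + A + c)
P(L) = 4/3 - L²/3 + 10*L/3 (P(L) = -((L² - 10*L) - 4)/3 = -(-4 + L² - 10*L)/3 = 4/3 - L²/3 + 10*L/3)
b(K) = -204 (b(K) = 3*(-68) = -204)
q = 103
q - b(s(-3, -14)) = 103 - 1*(-204) = 103 + 204 = 307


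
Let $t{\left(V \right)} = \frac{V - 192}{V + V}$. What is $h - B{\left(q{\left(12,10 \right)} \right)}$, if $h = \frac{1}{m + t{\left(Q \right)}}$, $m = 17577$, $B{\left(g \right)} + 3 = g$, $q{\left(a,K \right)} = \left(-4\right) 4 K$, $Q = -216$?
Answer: $\frac{51573707}{316403} \approx 163.0$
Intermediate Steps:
$q{\left(a,K \right)} = - 16 K$
$B{\left(g \right)} = -3 + g$
$t{\left(V \right)} = \frac{-192 + V}{2 V}$
$h = \frac{18}{316403}$ ($h = \frac{1}{17577 + \frac{-192 - 216}{2 \left(-216\right)}} = \frac{1}{17577 + \frac{1}{2} \left(- \frac{1}{216}\right) \left(-408\right)} = \frac{1}{17577 + \frac{17}{18}} = \frac{1}{\frac{316403}{18}} = \frac{18}{316403} \approx 5.6889 \cdot 10^{-5}$)
$h - B{\left(q{\left(12,10 \right)} \right)} = \frac{18}{316403} - \left(-3 - 160\right) = \frac{18}{316403} - -163 = \frac{18}{316403} + 163 = \frac{51573707}{316403}$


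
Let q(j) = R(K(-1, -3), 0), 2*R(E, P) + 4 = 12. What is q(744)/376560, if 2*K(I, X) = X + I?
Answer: 1/94140 ≈ 1.0622e-5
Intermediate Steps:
K(I, X) = I/2 + X/2 (K(I, X) = (X + I)/2 = (I + X)/2 = I/2 + X/2)
R(E, P) = 4 (R(E, P) = -2 + (½)*12 = -2 + 6 = 4)
q(j) = 4
q(744)/376560 = 4/376560 = 4*(1/376560) = 1/94140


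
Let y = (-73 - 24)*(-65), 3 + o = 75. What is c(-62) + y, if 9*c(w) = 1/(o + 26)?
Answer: 5561011/882 ≈ 6305.0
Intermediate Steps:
o = 72 (o = -3 + 75 = 72)
c(w) = 1/882 (c(w) = 1/(9*(72 + 26)) = (1/9)/98 = (1/9)*(1/98) = 1/882)
y = 6305 (y = -97*(-65) = 6305)
c(-62) + y = 1/882 + 6305 = 5561011/882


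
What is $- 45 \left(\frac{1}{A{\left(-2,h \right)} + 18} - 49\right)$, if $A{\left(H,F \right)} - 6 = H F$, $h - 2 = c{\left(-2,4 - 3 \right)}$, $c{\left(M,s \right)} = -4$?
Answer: $\frac{61695}{28} \approx 2203.4$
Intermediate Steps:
$h = -2$ ($h = 2 - 4 = -2$)
$A{\left(H,F \right)} = 6 + F H$ ($A{\left(H,F \right)} = 6 + H F = 6 + F H$)
$- 45 \left(\frac{1}{A{\left(-2,h \right)} + 18} - 49\right) = - 45 \left(\frac{1}{\left(6 - -4\right) + 18} - 49\right) = - 45 \left(\frac{1}{\left(6 + 4\right) + 18} - 49\right) = - 45 \left(\frac{1}{10 + 18} - 49\right) = - 45 \left(\frac{1}{28} - 49\right) = \left(-45\right) \left(- \frac{1371}{28}\right) = \frac{61695}{28}$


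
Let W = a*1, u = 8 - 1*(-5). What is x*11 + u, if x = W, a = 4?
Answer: 57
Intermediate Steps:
u = 13 (u = 8 + 5 = 13)
W = 4 (W = 4*1 = 4)
x = 4
x*11 + u = 4*11 + 13 = 44 + 13 = 57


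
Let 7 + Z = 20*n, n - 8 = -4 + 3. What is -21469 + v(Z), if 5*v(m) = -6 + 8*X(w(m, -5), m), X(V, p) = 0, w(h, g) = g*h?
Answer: -107351/5 ≈ -21470.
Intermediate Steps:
n = 7 (n = 8 + (-4 + 3) = 8 - 1 = 7)
Z = 133 (Z = -7 + 20*7 = -7 + 140 = 133)
v(m) = -6/5 (v(m) = (-6 + 8*0)/5 = (-6 + 0)/5 = (1/5)*(-6) = -6/5)
-21469 + v(Z) = -21469 - 6/5 = -107351/5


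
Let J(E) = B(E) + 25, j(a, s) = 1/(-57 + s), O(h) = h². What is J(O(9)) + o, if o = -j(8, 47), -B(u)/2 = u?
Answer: -1369/10 ≈ -136.90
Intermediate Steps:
B(u) = -2*u
J(E) = 25 - 2*E (J(E) = -2*E + 25 = 25 - 2*E)
o = ⅒ (o = -1/(-57 + 47) = -1/(-10) = -1*(-⅒) = ⅒ ≈ 0.10000)
J(O(9)) + o = (25 - 2*9²) + ⅒ = (25 - 2*81) + ⅒ = (25 - 162) + ⅒ = -137 + ⅒ = -1369/10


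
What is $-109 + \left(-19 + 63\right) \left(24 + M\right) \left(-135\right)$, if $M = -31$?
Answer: $41471$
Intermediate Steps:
$-109 + \left(-19 + 63\right) \left(24 + M\right) \left(-135\right) = -109 + \left(-19 + 63\right) \left(24 - 31\right) \left(-135\right) = -109 + 44 \left(-7\right) \left(-135\right) = -109 - -41580 = -109 + 41580 = 41471$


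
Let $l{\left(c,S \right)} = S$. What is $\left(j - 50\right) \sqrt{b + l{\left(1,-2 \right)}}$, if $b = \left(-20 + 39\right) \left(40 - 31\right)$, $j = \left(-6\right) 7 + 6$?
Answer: $-1118$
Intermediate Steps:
$j = -36$ ($j = -42 + 6 = -36$)
$b = 171$ ($b = 19 \cdot 9 = 171$)
$\left(j - 50\right) \sqrt{b + l{\left(1,-2 \right)}} = \left(-36 - 50\right) \sqrt{171 - 2} = - 86 \sqrt{169} = \left(-86\right) 13 = -1118$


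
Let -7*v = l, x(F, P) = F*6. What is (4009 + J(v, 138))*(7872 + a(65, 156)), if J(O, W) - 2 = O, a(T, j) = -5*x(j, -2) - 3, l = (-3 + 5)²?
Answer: 89524797/7 ≈ 1.2789e+7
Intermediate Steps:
x(F, P) = 6*F
l = 4 (l = 2² = 4)
v = -4/7 (v = -⅐*4 = -4/7 ≈ -0.57143)
a(T, j) = -3 - 30*j (a(T, j) = -30*j - 3 = -3 - 30*j)
J(O, W) = 2 + O
(4009 + J(v, 138))*(7872 + a(65, 156)) = (4009 + (2 - 4/7))*(7872 + (-3 - 30*156)) = (4009 + 10/7)*(7872 + (-3 - 4680)) = 28073*(7872 - 4683)/7 = (28073/7)*3189 = 89524797/7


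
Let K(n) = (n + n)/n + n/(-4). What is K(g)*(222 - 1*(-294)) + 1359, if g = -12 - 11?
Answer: 5358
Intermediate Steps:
g = -23
K(n) = 2 - n/4 (K(n) = (2*n)/n + n*(-¼) = 2 - n/4)
K(g)*(222 - 1*(-294)) + 1359 = (2 - ¼*(-23))*(222 - 1*(-294)) + 1359 = (2 + 23/4)*(222 + 294) + 1359 = (31/4)*516 + 1359 = 3999 + 1359 = 5358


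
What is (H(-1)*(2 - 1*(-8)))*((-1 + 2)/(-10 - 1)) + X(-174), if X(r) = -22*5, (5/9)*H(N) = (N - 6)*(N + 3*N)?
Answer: -1714/11 ≈ -155.82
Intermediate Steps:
H(N) = 36*N*(-6 + N)/5 (H(N) = 9*((N - 6)*(N + 3*N))/5 = 9*((-6 + N)*(4*N))/5 = 9*(4*N*(-6 + N))/5 = 36*N*(-6 + N)/5)
X(r) = -110
(H(-1)*(2 - 1*(-8)))*((-1 + 2)/(-10 - 1)) + X(-174) = (((36/5)*(-1)*(-6 - 1))*(2 - 1*(-8)))*((-1 + 2)/(-10 - 1)) - 110 = (((36/5)*(-1)*(-7))*(2 + 8))*(1/(-11)) - 110 = ((252/5)*10)*(1*(-1/11)) - 110 = 504*(-1/11) - 110 = -504/11 - 110 = -1714/11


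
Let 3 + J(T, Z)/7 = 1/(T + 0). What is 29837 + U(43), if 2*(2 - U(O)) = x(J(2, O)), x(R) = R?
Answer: 119391/4 ≈ 29848.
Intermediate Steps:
J(T, Z) = -21 + 7/T (J(T, Z) = -21 + 7/(T + 0) = -21 + 7/T)
U(O) = 43/4 (U(O) = 2 - (-21 + 7/2)/2 = 2 - ½*(-35/2) = 2 + 35/4 = 43/4)
29837 + U(43) = 29837 + 43/4 = 119391/4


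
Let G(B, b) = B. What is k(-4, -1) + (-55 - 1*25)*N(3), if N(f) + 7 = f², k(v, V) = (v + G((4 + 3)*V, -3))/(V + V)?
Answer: -309/2 ≈ -154.50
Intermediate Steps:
k(v, V) = (v + 7*V)/(2*V) (k(v, V) = (v + (4 + 3)*V)/(V + V) = (v + 7*V)/((2*V)) = (v + 7*V)*(1/(2*V)) = (v + 7*V)/(2*V))
N(f) = -7 + f²
k(-4, -1) + (-55 - 1*25)*N(3) = (½)*(-4 + 7*(-1))/(-1) + (-55 - 1*25)*(-7 + 3²) = (½)*(-1)*(-4 - 7) + (-55 - 25)*(-7 + 9) = (½)*(-1)*(-11) - 80*2 = 11/2 - 160 = -309/2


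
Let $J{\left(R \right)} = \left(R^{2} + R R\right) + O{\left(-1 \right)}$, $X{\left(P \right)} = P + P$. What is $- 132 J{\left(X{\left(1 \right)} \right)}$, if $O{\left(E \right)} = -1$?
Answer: $-924$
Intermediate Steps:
$X{\left(P \right)} = 2 P$
$J{\left(R \right)} = -1 + 2 R^{2}$ ($J{\left(R \right)} = \left(R^{2} + R R\right) - 1 = \left(R^{2} + R^{2}\right) - 1 = 2 R^{2} - 1 = -1 + 2 R^{2}$)
$- 132 J{\left(X{\left(1 \right)} \right)} = - 132 \left(-1 + 2 \left(2 \cdot 1\right)^{2}\right) = - 132 \left(-1 + 2 \cdot 2^{2}\right) = - 132 \left(-1 + 2 \cdot 4\right) = - 132 \left(-1 + 8\right) = \left(-132\right) 7 = -924$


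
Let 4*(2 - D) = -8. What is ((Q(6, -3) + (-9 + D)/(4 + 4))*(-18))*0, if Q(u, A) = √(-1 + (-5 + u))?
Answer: 0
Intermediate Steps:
D = 4 (D = 2 - ¼*(-8) = 2 + 2 = 4)
Q(u, A) = √(-6 + u)
((Q(6, -3) + (-9 + D)/(4 + 4))*(-18))*0 = ((√(-6 + 6) + (-9 + 4)/(4 + 4))*(-18))*0 = ((√0 - 5/8)*(-18))*0 = ((0 - 5*⅛)*(-18))*0 = ((0 - 5/8)*(-18))*0 = -5/8*(-18)*0 = (45/4)*0 = 0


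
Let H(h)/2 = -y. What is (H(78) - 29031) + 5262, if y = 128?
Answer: -24025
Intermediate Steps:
H(h) = -256 (H(h) = 2*(-1*128) = 2*(-128) = -256)
(H(78) - 29031) + 5262 = (-256 - 29031) + 5262 = -29287 + 5262 = -24025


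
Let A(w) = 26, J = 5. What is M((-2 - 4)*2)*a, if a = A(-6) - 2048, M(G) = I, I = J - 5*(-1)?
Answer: -20220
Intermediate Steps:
I = 10 (I = 5 - 5*(-1) = 5 + 5 = 10)
M(G) = 10
a = -2022 (a = 26 - 2048 = -2022)
M((-2 - 4)*2)*a = 10*(-2022) = -20220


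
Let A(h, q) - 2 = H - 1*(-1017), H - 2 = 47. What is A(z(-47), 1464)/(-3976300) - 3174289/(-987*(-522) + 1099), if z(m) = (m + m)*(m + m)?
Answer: -3155619193246/513253845475 ≈ -6.1483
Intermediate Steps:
H = 49 (H = 2 + 47 = 49)
z(m) = 4*m² (z(m) = (2*m)*(2*m) = 4*m²)
A(h, q) = 1068 (A(h, q) = 2 + (49 - 1*(-1017)) = 2 + (49 + 1017) = 2 + 1066 = 1068)
A(z(-47), 1464)/(-3976300) - 3174289/(-987*(-522) + 1099) = 1068/(-3976300) - 3174289/(-987*(-522) + 1099) = 1068*(-1/3976300) - 3174289/(515214 + 1099) = -267/994075 - 3174289/516313 = -3155619193246/513253845475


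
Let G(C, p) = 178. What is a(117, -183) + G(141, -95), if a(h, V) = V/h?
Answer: 6881/39 ≈ 176.44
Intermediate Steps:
a(117, -183) + G(141, -95) = -183/117 + 178 = -183*1/117 + 178 = -61/39 + 178 = 6881/39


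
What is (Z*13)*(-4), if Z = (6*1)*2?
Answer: -624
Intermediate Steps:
Z = 12 (Z = 6*2 = 12)
(Z*13)*(-4) = (12*13)*(-4) = 156*(-4) = -624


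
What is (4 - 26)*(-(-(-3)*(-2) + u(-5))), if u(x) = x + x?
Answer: -352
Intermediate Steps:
u(x) = 2*x
(4 - 26)*(-(-(-3)*(-2) + u(-5))) = (4 - 26)*(-(-(-3)*(-2) + 2*(-5))) = -(-22)*(-1*6 - 10) = -(-22)*(-6 - 10) = -(-22)*(-16) = -22*16 = -352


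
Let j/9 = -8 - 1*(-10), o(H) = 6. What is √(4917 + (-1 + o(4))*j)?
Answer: √5007 ≈ 70.760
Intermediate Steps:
j = 18 (j = 9*(-8 - 1*(-10)) = 9*(-8 + 10) = 9*2 = 18)
√(4917 + (-1 + o(4))*j) = √(4917 + (-1 + 6)*18) = √(4917 + 5*18) = √(4917 + 90) = √5007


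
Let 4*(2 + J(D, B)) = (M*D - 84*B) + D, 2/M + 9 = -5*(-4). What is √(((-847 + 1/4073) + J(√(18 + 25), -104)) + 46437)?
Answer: √(383572627665524 + 2372274047*√43)/89606 ≈ 218.57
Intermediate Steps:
M = 2/11 (M = 2/(-9 - 5*(-4)) = 2/(-9 + 20) = 2/11 ≈ 0.18182)
J(D, B) = -2 - 21*B + 13*D/44 (J(D, B) = -2 + ((2*D/11 - 84*B) + D)/4 = -2 + ((-84*B + 2*D/11) + D)/4 = -2 + (-84*B + 13*D/11)/4 = -2 + (-21*B + 13*D/44) = -2 - 21*B + 13*D/44)
√(((-847 + 1/4073) + J(√(18 + 25), -104)) + 46437) = √(((-847 + 1/4073) + (-2 - 21*(-104) + 13*√(18 + 25)/44)) + 46437) = √(((-847 + 1/4073) + (-2 + 2184 + 13*√43/44)) + 46437) = √((-3449830/4073 + (2182 + 13*√43/44)) + 46437) = √((5437456/4073 + 13*√43/44) + 46437) = √(194575357/4073 + 13*√43/44)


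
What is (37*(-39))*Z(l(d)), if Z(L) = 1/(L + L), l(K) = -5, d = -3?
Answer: 1443/10 ≈ 144.30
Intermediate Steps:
Z(L) = 1/(2*L)
(37*(-39))*Z(l(d)) = (37*(-39))*((½)/(-5)) = -1443*(-1)/(2*5) = -1443*(-⅒) = 1443/10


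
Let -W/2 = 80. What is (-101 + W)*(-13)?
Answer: 3393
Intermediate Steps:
W = -160 (W = -2*80 = -160)
(-101 + W)*(-13) = (-101 - 160)*(-13) = -261*(-13) = 3393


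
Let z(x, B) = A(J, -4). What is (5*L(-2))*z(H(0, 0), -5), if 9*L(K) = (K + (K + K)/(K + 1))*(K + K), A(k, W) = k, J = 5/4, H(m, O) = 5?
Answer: -50/9 ≈ -5.5556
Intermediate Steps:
J = 5/4 (J = 5*(1/4) = 5/4 ≈ 1.2500)
z(x, B) = 5/4
L(K) = 2*K*(K + 2*K/(1 + K))/9 (L(K) = ((K + (K + K)/(K + 1))*(K + K))/9 = ((K + (2*K)/(1 + K))*(2*K))/9 = ((K + 2*K/(1 + K))*(2*K))/9 = (2*K*(K + 2*K/(1 + K)))/9 = 2*K*(K + 2*K/(1 + K))/9)
(5*L(-2))*z(H(0, 0), -5) = (5*((2/9)*(-2)**2*(3 - 2)/(1 - 2)))*(5/4) = (5*((2/9)*4*1/(-1)))*(5/4) = (5*((2/9)*4*(-1)*1))*(5/4) = (5*(-8/9))*(5/4) = -40/9*5/4 = -50/9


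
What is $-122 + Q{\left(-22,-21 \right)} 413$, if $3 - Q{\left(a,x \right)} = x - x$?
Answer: $1117$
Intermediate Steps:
$Q{\left(a,x \right)} = 3$ ($Q{\left(a,x \right)} = 3 - \left(x - x\right) = 3 - 0 = 3 + 0 = 3$)
$-122 + Q{\left(-22,-21 \right)} 413 = -122 + 3 \cdot 413 = -122 + 1239 = 1117$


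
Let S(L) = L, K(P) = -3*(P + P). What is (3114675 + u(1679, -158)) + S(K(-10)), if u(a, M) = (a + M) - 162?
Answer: 3116094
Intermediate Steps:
K(P) = -6*P
u(a, M) = -162 + M + a (u(a, M) = (M + a) - 162 = -162 + M + a)
(3114675 + u(1679, -158)) + S(K(-10)) = (3114675 + (-162 - 158 + 1679)) - 6*(-10) = (3114675 + 1359) + 60 = 3116034 + 60 = 3116094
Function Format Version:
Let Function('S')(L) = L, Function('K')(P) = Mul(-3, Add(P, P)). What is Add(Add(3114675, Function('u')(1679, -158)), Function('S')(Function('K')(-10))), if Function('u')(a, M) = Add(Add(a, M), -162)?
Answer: 3116094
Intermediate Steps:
Function('K')(P) = Mul(-6, P) (Function('K')(P) = Mul(-3, Mul(2, P)) = Mul(-6, P))
Function('u')(a, M) = Add(-162, M, a) (Function('u')(a, M) = Add(Add(M, a), -162) = Add(-162, M, a))
Add(Add(3114675, Function('u')(1679, -158)), Function('S')(Function('K')(-10))) = Add(Add(3114675, Add(-162, -158, 1679)), Mul(-6, -10)) = Add(Add(3114675, 1359), 60) = Add(3116034, 60) = 3116094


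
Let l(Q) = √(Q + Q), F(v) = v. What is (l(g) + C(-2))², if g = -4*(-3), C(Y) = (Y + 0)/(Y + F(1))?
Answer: 28 + 8*√6 ≈ 47.596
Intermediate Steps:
C(Y) = Y/(1 + Y) (C(Y) = (Y + 0)/(Y + 1) = Y/(1 + Y))
g = 12
l(Q) = √2*√Q (l(Q) = √(2*Q) = √2*√Q)
(l(g) + C(-2))² = (√2*√12 - 2/(1 - 2))² = (√2*(2*√3) - 2/(-1))² = (2*√6 - 2*(-1))² = (2*√6 + 2)² = (2 + 2*√6)²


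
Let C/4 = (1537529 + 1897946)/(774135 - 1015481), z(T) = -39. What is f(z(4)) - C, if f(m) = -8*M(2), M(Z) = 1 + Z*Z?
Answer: 2044030/120673 ≈ 16.939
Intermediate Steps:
M(Z) = 1 + Z**2
C = -6870950/120673 (C = 4*((1537529 + 1897946)/(774135 - 1015481)) = 4*(3435475/(-241346)) = 4*(3435475*(-1/241346)) = 4*(-3435475/241346) = -6870950/120673 ≈ -56.939)
f(m) = -40 (f(m) = -8*(1 + 2**2) = -8*(1 + 4) = -8*5 = -40)
f(z(4)) - C = -40 - 1*(-6870950/120673) = -40 + 6870950/120673 = 2044030/120673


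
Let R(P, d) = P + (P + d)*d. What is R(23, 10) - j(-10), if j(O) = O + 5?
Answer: 358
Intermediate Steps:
j(O) = 5 + O
R(P, d) = P + d*(P + d)
R(23, 10) - j(-10) = (23 + 10² + 23*10) - (5 - 10) = (23 + 100 + 230) - 1*(-5) = 353 + 5 = 358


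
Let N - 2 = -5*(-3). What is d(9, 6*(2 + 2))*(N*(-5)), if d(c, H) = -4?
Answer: 340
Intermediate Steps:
N = 17 (N = 2 - 5*(-3) = 2 + 15 = 17)
d(9, 6*(2 + 2))*(N*(-5)) = -68*(-5) = -4*(-85) = 340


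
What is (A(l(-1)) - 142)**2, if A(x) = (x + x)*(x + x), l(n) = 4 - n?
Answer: 1764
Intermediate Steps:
A(x) = 4*x**2 (A(x) = (2*x)*(2*x) = 4*x**2)
(A(l(-1)) - 142)**2 = (4*(4 - 1*(-1))**2 - 142)**2 = (4*(4 + 1)**2 - 142)**2 = (4*5**2 - 142)**2 = (4*25 - 142)**2 = (100 - 142)**2 = (-42)**2 = 1764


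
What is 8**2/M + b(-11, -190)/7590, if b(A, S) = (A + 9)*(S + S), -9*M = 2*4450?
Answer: 59804/1688775 ≈ 0.035413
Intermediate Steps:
M = -8900/9 (M = -2*4450/9 = -1/9*8900 = -8900/9 ≈ -988.89)
b(A, S) = 2*S*(9 + A) (b(A, S) = (9 + A)*(2*S) = 2*S*(9 + A))
8**2/M + b(-11, -190)/7590 = 8**2/(-8900/9) + (2*(-190)*(9 - 11))/7590 = 64*(-9/8900) + (2*(-190)*(-2))*(1/7590) = -144/2225 + 760*(1/7590) = -144/2225 + 76/759 = 59804/1688775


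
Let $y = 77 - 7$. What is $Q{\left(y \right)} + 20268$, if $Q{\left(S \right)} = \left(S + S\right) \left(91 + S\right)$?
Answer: $42808$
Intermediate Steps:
$y = 70$
$Q{\left(S \right)} = 2 S \left(91 + S\right)$
$Q{\left(y \right)} + 20268 = 2 \cdot 70 \left(91 + 70\right) + 20268 = 2 \cdot 70 \cdot 161 + 20268 = 22540 + 20268 = 42808$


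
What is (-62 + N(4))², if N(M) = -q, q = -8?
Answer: 2916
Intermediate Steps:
N(M) = 8 (N(M) = -1*(-8) = 8)
(-62 + N(4))² = (-62 + 8)² = (-54)² = 2916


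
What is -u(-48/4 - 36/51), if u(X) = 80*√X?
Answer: -480*I*√102/17 ≈ -285.16*I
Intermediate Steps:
-u(-48/4 - 36/51) = -80*√(-48/4 - 36/51) = -80*√(-48*¼ - 36*1/51) = -80*√(-12 - 12/17) = -80*√(-216/17) = -80*6*I*√102/17 = -480*I*√102/17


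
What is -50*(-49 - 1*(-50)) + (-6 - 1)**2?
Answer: -1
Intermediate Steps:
-50*(-49 - 1*(-50)) + (-6 - 1)**2 = -50*(-49 + 50) + (-7)**2 = -50*1 + 49 = -50 + 49 = -1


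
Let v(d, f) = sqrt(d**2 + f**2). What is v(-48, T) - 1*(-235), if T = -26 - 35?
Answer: 235 + 5*sqrt(241) ≈ 312.62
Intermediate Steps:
T = -61
v(-48, T) - 1*(-235) = sqrt((-48)**2 + (-61)**2) - 1*(-235) = sqrt(2304 + 3721) + 235 = sqrt(6025) + 235 = 5*sqrt(241) + 235 = 235 + 5*sqrt(241)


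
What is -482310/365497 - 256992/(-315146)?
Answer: -29034131118/57592458781 ≈ -0.50413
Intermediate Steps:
-482310/365497 - 256992/(-315146) = -482310*1/365497 - 256992*(-1/315146) = -482310/365497 + 128496/157573 = -29034131118/57592458781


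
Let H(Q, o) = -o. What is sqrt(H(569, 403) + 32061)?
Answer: sqrt(31658) ≈ 177.93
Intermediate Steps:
sqrt(H(569, 403) + 32061) = sqrt(-1*403 + 32061) = sqrt(-403 + 32061) = sqrt(31658)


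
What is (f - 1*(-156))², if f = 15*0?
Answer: 24336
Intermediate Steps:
f = 0
(f - 1*(-156))² = (0 - 1*(-156))² = (0 + 156)² = 156² = 24336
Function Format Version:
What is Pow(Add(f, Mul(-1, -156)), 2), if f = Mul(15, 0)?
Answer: 24336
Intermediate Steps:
f = 0
Pow(Add(f, Mul(-1, -156)), 2) = Pow(Add(0, Mul(-1, -156)), 2) = Pow(Add(0, 156), 2) = Pow(156, 2) = 24336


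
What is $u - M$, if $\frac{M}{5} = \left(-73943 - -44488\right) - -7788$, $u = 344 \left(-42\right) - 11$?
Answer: $93876$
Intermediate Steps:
$u = -14459$ ($u = -14448 - 11 = -14459$)
$M = -108335$ ($M = 5 \left(\left(-73943 - -44488\right) - -7788\right) = 5 \left(\left(-73943 + 44488\right) + \left(-77770 + 85558\right)\right) = 5 \left(-29455 + 7788\right) = 5 \left(-21667\right) = -108335$)
$u - M = -14459 - -108335 = -14459 + 108335 = 93876$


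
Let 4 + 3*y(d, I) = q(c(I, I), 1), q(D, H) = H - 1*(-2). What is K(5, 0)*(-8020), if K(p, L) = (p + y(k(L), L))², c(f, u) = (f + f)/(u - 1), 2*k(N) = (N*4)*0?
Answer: -1571920/9 ≈ -1.7466e+5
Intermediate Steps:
k(N) = 0 (k(N) = ((N*4)*0)/2 = ((4*N)*0)/2 = (½)*0 = 0)
c(f, u) = 2*f/(-1 + u) (c(f, u) = (2*f)/(-1 + u) = 2*f/(-1 + u))
q(D, H) = 2 + H (q(D, H) = H + 2 = 2 + H)
y(d, I) = -⅓ (y(d, I) = -4/3 + (2 + 1)/3 = -4/3 + (⅓)*3 = -4/3 + 1 = -⅓)
K(p, L) = (-⅓ + p)² (K(p, L) = (p - ⅓)² = (-⅓ + p)²)
K(5, 0)*(-8020) = ((-1 + 3*5)²/9)*(-8020) = ((-1 + 15)²/9)*(-8020) = ((⅑)*14²)*(-8020) = ((⅑)*196)*(-8020) = (196/9)*(-8020) = -1571920/9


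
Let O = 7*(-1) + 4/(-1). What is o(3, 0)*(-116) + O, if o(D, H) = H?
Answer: -11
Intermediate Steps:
O = -11 (O = -7 + 4*(-1) = -7 - 4 = -11)
o(3, 0)*(-116) + O = 0*(-116) - 11 = 0 - 11 = -11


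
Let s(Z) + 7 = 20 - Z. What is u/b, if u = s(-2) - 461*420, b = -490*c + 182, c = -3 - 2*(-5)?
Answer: 193605/3248 ≈ 59.607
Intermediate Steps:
c = 7 (c = -3 + 10 = 7)
s(Z) = 13 - Z (s(Z) = -7 + (20 - Z) = 13 - Z)
b = -3248 (b = -490*7 + 182 = -3430 + 182 = -3248)
u = -193605 (u = (13 - 1*(-2)) - 461*420 = (13 + 2) - 193620 = 15 - 193620 = -193605)
u/b = -193605/(-3248) = -193605*(-1/3248) = 193605/3248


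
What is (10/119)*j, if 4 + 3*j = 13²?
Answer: 550/119 ≈ 4.6218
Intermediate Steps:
j = 55 (j = -4/3 + (⅓)*13² = -4/3 + (⅓)*169 = -4/3 + 169/3 = 55)
(10/119)*j = (10/119)*55 = 550/119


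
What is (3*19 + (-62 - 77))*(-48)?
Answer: 3936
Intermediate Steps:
(3*19 + (-62 - 77))*(-48) = (57 - 139)*(-48) = -82*(-48) = 3936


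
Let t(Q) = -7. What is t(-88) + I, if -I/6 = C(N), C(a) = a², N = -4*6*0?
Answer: -7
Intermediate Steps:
N = 0 (N = -24*0 = 0)
I = 0 (I = -6*0² = -6*0 = 0)
t(-88) + I = -7 + 0 = -7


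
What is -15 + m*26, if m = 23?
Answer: 583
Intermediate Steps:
-15 + m*26 = -15 + 23*26 = -15 + 598 = 583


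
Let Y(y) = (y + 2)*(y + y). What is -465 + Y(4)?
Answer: -417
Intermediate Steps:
Y(y) = 2*y*(2 + y) (Y(y) = (2 + y)*(2*y) = 2*y*(2 + y))
-465 + Y(4) = -465 + 2*4*(2 + 4) = -465 + 2*4*6 = -465 + 48 = -417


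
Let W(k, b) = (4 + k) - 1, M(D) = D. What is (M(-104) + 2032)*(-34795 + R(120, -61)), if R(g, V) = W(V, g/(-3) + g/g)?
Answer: -67196584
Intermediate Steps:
W(k, b) = 3 + k
R(g, V) = 3 + V
(M(-104) + 2032)*(-34795 + R(120, -61)) = (-104 + 2032)*(-34795 + (3 - 61)) = 1928*(-34795 - 58) = 1928*(-34853) = -67196584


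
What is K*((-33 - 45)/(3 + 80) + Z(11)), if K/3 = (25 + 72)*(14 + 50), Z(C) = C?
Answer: 15551040/83 ≈ 1.8736e+5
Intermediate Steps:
K = 18624 (K = 3*((25 + 72)*(14 + 50)) = 3*(97*64) = 3*6208 = 18624)
K*((-33 - 45)/(3 + 80) + Z(11)) = 18624*((-33 - 45)/(3 + 80) + 11) = 18624*(-78/83 + 11) = 18624*(835/83) = 15551040/83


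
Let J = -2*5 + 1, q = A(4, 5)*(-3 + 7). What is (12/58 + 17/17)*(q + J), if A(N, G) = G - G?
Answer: -315/29 ≈ -10.862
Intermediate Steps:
A(N, G) = 0
q = 0 (q = 0*(-3 + 7) = 0*4 = 0)
J = -9 (J = -10 + 1 = -9)
(12/58 + 17/17)*(q + J) = (12/58 + 17/17)*(0 - 9) = (12*(1/58) + 17*(1/17))*(-9) = (6/29 + 1)*(-9) = (35/29)*(-9) = -315/29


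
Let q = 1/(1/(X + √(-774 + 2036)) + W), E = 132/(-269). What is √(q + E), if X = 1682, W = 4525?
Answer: √(-270131487706 - 160601339*√1262)/(269*√(7611051 + 4525*√1262)) ≈ 0.70035*I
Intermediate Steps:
E = -132/269 (E = 132*(-1/269) = -132/269 ≈ -0.49071)
q = 1/(4525 + 1/(1682 + √1262)) (q = 1/(1/(1682 + √(-774 + 2036)) + 4525) = 1/(1/(1682 + √1262) + 4525) = 1/(4525 + 1/(1682 + √1262)) ≈ 0.00022099)
√(q + E) = √((12796077232/57902257085851 + √1262/57902257085851) - 132/269) = √(-7639655790556924/15575707156093919 + √1262/57902257085851)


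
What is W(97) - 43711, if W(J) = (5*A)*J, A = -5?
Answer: -46136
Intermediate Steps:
W(J) = -25*J (W(J) = (5*(-5))*J = -25*J)
W(97) - 43711 = -25*97 - 43711 = -2425 - 43711 = -46136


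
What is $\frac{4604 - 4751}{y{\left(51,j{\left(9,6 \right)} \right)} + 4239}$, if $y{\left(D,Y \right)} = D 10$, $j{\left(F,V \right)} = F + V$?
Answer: $- \frac{49}{1583} \approx -0.030954$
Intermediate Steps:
$y{\left(D,Y \right)} = 10 D$
$\frac{4604 - 4751}{y{\left(51,j{\left(9,6 \right)} \right)} + 4239} = \frac{4604 - 4751}{10 \cdot 51 + 4239} = - \frac{147}{510 + 4239} = - \frac{147}{4749} = \left(-147\right) \frac{1}{4749} = - \frac{49}{1583}$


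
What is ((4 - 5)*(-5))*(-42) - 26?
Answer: -236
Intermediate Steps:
((4 - 5)*(-5))*(-42) - 26 = -1*(-5)*(-42) - 26 = 5*(-42) - 26 = -210 - 26 = -236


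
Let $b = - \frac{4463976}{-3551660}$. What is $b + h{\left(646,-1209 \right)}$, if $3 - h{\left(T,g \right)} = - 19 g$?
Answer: $- \frac{20392515726}{887915} \approx -22967.0$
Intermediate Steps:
$h{\left(T,g \right)} = 3 + 19 g$ ($h{\left(T,g \right)} = 3 - - 19 g = 3 + 19 g$)
$b = \frac{1115994}{887915}$ ($b = \left(-4463976\right) \left(- \frac{1}{3551660}\right) = \frac{1115994}{887915} \approx 1.2569$)
$b + h{\left(646,-1209 \right)} = \frac{1115994}{887915} + \left(3 + 19 \left(-1209\right)\right) = \frac{1115994}{887915} + \left(3 - 22971\right) = \frac{1115994}{887915} - 22968 = - \frac{20392515726}{887915}$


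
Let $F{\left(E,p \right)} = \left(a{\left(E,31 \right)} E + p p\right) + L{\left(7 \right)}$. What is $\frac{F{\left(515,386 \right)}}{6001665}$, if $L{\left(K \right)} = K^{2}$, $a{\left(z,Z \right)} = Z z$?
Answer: $\frac{558068}{400111} \approx 1.3948$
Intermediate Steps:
$F{\left(E,p \right)} = 49 + p^{2} + 31 E^{2}$ ($F{\left(E,p \right)} = \left(31 E E + p p\right) + 7^{2} = \left(31 E^{2} + p^{2}\right) + 49 = \left(p^{2} + 31 E^{2}\right) + 49 = 49 + p^{2} + 31 E^{2}$)
$\frac{F{\left(515,386 \right)}}{6001665} = \frac{49 + 386^{2} + 31 \cdot 515^{2}}{6001665} = \left(49 + 148996 + 31 \cdot 265225\right) \frac{1}{6001665} = \left(49 + 148996 + 8221975\right) \frac{1}{6001665} = 8371020 \cdot \frac{1}{6001665} = \frac{558068}{400111}$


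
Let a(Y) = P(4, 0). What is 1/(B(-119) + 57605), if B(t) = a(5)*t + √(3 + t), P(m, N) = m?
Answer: 57129/3263722757 - 2*I*√29/3263722757 ≈ 1.7504e-5 - 3.3e-9*I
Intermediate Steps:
a(Y) = 4
B(t) = √(3 + t) + 4*t (B(t) = 4*t + √(3 + t) = √(3 + t) + 4*t)
1/(B(-119) + 57605) = 1/((√(3 - 119) + 4*(-119)) + 57605) = 1/((√(-116) - 476) + 57605) = 1/((2*I*√29 - 476) + 57605) = 1/((-476 + 2*I*√29) + 57605) = 1/(57129 + 2*I*√29)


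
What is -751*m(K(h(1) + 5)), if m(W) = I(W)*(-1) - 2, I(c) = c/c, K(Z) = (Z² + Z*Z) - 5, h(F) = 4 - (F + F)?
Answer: 2253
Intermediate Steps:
h(F) = 4 - 2*F
K(Z) = -5 + 2*Z² (K(Z) = (Z² + Z²) - 5 = 2*Z² - 5 = -5 + 2*Z²)
I(c) = 1
m(W) = -3 (m(W) = 1*(-1) - 2 = -1 - 2 = -3)
-751*m(K(h(1) + 5)) = -751*(-3) = 2253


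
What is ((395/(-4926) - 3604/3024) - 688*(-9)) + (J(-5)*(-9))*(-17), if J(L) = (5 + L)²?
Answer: 3842436301/620676 ≈ 6190.7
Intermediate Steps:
((395/(-4926) - 3604/3024) - 688*(-9)) + (J(-5)*(-9))*(-17) = ((395/(-4926) - 3604/3024) - 688*(-9)) + ((5 - 5)²*(-9))*(-17) = ((395*(-1/4926) - 3604*1/3024) + 6192) + (0²*(-9))*(-17) = ((-395/4926 - 901/756) + 6192) + (0*(-9))*(-17) = (-789491/620676 + 6192) + 0*(-17) = 3842436301/620676 + 0 = 3842436301/620676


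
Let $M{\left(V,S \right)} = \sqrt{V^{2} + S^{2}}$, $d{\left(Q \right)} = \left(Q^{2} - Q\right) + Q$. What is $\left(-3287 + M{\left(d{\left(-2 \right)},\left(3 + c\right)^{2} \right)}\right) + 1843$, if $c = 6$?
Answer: $-1444 + \sqrt{6577} \approx -1362.9$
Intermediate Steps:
$d{\left(Q \right)} = Q^{2}$
$M{\left(V,S \right)} = \sqrt{S^{2} + V^{2}}$
$\left(-3287 + M{\left(d{\left(-2 \right)},\left(3 + c\right)^{2} \right)}\right) + 1843 = \left(-3287 + \sqrt{\left(\left(3 + 6\right)^{2}\right)^{2} + \left(\left(-2\right)^{2}\right)^{2}}\right) + 1843 = \left(-3287 + \sqrt{\left(9^{2}\right)^{2} + 4^{2}}\right) + 1843 = \left(-3287 + \sqrt{81^{2} + 16}\right) + 1843 = \left(-3287 + \sqrt{6561 + 16}\right) + 1843 = \left(-3287 + \sqrt{6577}\right) + 1843 = -1444 + \sqrt{6577}$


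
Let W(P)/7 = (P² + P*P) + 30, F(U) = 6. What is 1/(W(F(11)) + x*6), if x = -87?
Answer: 1/192 ≈ 0.0052083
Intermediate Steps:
W(P) = 210 + 14*P² (W(P) = 7*((P² + P*P) + 30) = 7*((P² + P²) + 30) = 7*(2*P² + 30) = 7*(30 + 2*P²) = 210 + 14*P²)
1/(W(F(11)) + x*6) = 1/((210 + 14*6²) - 87*6) = 1/((210 + 14*36) - 522) = 1/((210 + 504) - 522) = 1/(714 - 522) = 1/192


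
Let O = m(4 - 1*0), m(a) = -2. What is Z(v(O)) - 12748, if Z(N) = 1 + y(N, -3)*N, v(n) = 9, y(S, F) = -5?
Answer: -12792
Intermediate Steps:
O = -2
Z(N) = 1 - 5*N
Z(v(O)) - 12748 = (1 - 5*9) - 12748 = (1 - 45) - 12748 = -44 - 12748 = -12792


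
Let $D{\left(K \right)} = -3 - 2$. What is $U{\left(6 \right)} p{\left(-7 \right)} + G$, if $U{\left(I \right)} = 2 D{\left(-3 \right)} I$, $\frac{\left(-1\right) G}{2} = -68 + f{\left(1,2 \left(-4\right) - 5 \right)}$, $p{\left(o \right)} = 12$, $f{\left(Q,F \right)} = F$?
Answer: $-558$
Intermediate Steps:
$D{\left(K \right)} = -5$
$G = 162$ ($G = - 2 \left(-68 + \left(2 \left(-4\right) - 5\right)\right) = - 2 \left(-68 - 13\right) = \left(-2\right) \left(-81\right) = 162$)
$U{\left(I \right)} = - 10 I$ ($U{\left(I \right)} = 2 \left(-5\right) I = - 10 I$)
$U{\left(6 \right)} p{\left(-7 \right)} + G = \left(-10\right) 6 \cdot 12 + 162 = \left(-60\right) 12 + 162 = -720 + 162 = -558$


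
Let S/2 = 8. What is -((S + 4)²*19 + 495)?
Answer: -8095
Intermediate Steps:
S = 16 (S = 2*8 = 16)
-((S + 4)²*19 + 495) = -((16 + 4)²*19 + 495) = -(20²*19 + 495) = -(400*19 + 495) = -(7600 + 495) = -1*8095 = -8095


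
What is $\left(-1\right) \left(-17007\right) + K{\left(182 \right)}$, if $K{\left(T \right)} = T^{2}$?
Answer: $50131$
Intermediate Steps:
$\left(-1\right) \left(-17007\right) + K{\left(182 \right)} = \left(-1\right) \left(-17007\right) + 182^{2} = 17007 + 33124 = 50131$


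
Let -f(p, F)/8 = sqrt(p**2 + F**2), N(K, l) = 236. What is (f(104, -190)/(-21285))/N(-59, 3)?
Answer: 4*sqrt(11729)/1255815 ≈ 0.00034496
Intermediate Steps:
f(p, F) = -8*sqrt(F**2 + p**2) (f(p, F) = -8*sqrt(p**2 + F**2) = -8*sqrt(F**2 + p**2))
(f(104, -190)/(-21285))/N(-59, 3) = (-8*sqrt((-190)**2 + 104**2)/(-21285))/236 = (-8*sqrt(36100 + 10816)*(-1/21285))*(1/236) = (-16*sqrt(11729)*(-1/21285))*(1/236) = (16*sqrt(11729)/21285)*(1/236) = 4*sqrt(11729)/1255815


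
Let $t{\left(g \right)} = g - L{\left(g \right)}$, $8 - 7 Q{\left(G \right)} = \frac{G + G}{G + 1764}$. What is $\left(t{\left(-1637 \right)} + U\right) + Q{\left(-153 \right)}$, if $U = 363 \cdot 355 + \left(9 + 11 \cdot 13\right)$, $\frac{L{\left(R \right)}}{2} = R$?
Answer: $\frac{163710928}{1253} \approx 1.3066 \cdot 10^{5}$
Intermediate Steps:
$Q{\left(G \right)} = \frac{8}{7} - \frac{2 G}{7 \left(1764 + G\right)}$ ($Q{\left(G \right)} = \frac{8}{7} - \frac{\left(G + G\right) \frac{1}{G + 1764}}{7} = \frac{8}{7} - \frac{2 G \frac{1}{1764 + G}}{7} = \frac{8}{7} - \frac{2 G}{7 \left(1764 + G\right)}$)
$L{\left(R \right)} = 2 R$
$U = 129017$ ($U = 128865 + \left(9 + 143\right) = 128865 + 152 = 129017$)
$t{\left(g \right)} = - g$ ($t{\left(g \right)} = g - 2 g = - g$)
$\left(t{\left(-1637 \right)} + U\right) + Q{\left(-153 \right)} = \left(\left(-1\right) \left(-1637\right) + 129017\right) + \frac{6 \left(2352 - 153\right)}{7 \left(1764 - 153\right)} = \left(1637 + 129017\right) + \frac{6}{7} \cdot \frac{1}{1611} \cdot 2199 = 130654 + \frac{6}{7} \cdot \frac{1}{1611} \cdot 2199 = 130654 + \frac{1466}{1253} = \frac{163710928}{1253}$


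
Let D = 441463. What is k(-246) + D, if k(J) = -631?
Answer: 440832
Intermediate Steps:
k(-246) + D = -631 + 441463 = 440832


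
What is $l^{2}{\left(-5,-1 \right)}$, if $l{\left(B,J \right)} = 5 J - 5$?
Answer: $100$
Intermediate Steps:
$l{\left(B,J \right)} = -5 + 5 J$
$l^{2}{\left(-5,-1 \right)} = \left(-5 + 5 \left(-1\right)\right)^{2} = \left(-5 - 5\right)^{2} = \left(-10\right)^{2} = 100$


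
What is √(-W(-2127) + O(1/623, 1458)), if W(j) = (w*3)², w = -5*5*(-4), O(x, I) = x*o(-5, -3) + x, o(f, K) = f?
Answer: 2*I*√8732903123/623 ≈ 300.0*I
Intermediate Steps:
O(x, I) = -4*x (O(x, I) = x*(-5) + x = -5*x + x = -4*x)
w = 100 (w = -25*(-4) = 100)
W(j) = 90000 (W(j) = (100*3)² = 300² = 90000)
√(-W(-2127) + O(1/623, 1458)) = √(-1*90000 - 4/623) = √(-90000 - 4*1/623) = √(-90000 - 4/623) = √(-56070004/623) = 2*I*√8732903123/623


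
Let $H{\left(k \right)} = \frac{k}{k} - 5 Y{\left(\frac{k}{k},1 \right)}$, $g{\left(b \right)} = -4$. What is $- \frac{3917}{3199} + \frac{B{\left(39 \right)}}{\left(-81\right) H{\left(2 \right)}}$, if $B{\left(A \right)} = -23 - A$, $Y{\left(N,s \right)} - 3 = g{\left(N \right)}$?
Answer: $- \frac{852662}{777357} \approx -1.0969$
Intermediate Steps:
$Y{\left(N,s \right)} = -1$ ($Y{\left(N,s \right)} = 3 - 4 = -1$)
$H{\left(k \right)} = 6$ ($H{\left(k \right)} = \frac{k}{k} - -5 = 1 + 5 = 6$)
$- \frac{3917}{3199} + \frac{B{\left(39 \right)}}{\left(-81\right) H{\left(2 \right)}} = - \frac{3917}{3199} + \frac{-23 - 39}{\left(-81\right) 6} = \left(-3917\right) \frac{1}{3199} + \frac{-23 - 39}{-486} = - \frac{3917}{3199} - - \frac{31}{243} = - \frac{3917}{3199} + \frac{31}{243} = - \frac{852662}{777357}$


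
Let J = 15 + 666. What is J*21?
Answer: 14301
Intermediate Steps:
J = 681
J*21 = 681*21 = 14301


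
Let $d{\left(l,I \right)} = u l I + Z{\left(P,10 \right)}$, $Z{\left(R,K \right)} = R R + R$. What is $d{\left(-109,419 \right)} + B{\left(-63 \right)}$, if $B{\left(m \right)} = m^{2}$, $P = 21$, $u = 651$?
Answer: $-29727390$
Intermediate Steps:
$Z{\left(R,K \right)} = R + R^{2}$ ($Z{\left(R,K \right)} = R^{2} + R = R + R^{2}$)
$d{\left(l,I \right)} = 462 + 651 I l$ ($d{\left(l,I \right)} = 651 l I + 21 \left(1 + 21\right) = 651 I l + 21 \cdot 22 = 651 I l + 462 = 462 + 651 I l$)
$d{\left(-109,419 \right)} + B{\left(-63 \right)} = \left(462 + 651 \cdot 419 \left(-109\right)\right) + \left(-63\right)^{2} = \left(462 - 29731821\right) + 3969 = -29731359 + 3969 = -29727390$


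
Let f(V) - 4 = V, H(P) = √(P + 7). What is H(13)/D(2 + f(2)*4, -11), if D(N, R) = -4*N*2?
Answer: -√5/104 ≈ -0.021501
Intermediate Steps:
H(P) = √(7 + P)
f(V) = 4 + V
D(N, R) = -8*N
H(13)/D(2 + f(2)*4, -11) = √(7 + 13)/((-8*(2 + (4 + 2)*4))) = √20/((-8*(2 + 6*4))) = (2*√5)/((-8*(2 + 24))) = (2*√5)/((-8*26)) = (2*√5)/(-208) = (2*√5)*(-1/208) = -√5/104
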